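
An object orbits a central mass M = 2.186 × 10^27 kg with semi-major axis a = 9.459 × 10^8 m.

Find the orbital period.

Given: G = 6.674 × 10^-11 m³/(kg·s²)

GM = G · M = 6.674e-11 · 2.186e+27 = 1.45894e+17 m³/s².
Kepler's third law: T = 2π √(a³ / GM).
Substituting a = 9.459e+08 m and GM = 1.45894e+17 m³/s²:
T = 2π √((9.459e+08)³ / 1.45894e+17) s
T ≈ 4.786e+05 s = 5.539 days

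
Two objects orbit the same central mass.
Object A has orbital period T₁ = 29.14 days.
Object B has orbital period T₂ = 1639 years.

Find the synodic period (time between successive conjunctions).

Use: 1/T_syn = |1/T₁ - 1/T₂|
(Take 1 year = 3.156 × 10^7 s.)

Convert to SI: T₁ = 29.14 days = 2.5177e+06 s; T₂ = 1639 years = 5.17268e+10 s.
T_syn = |T₁ · T₂ / (T₁ − T₂)|.
T_syn = |2.5177e+06 · 5.17268e+10 / (2.5177e+06 − 5.17268e+10)| s ≈ 2.518e+06 s = 29.14 days.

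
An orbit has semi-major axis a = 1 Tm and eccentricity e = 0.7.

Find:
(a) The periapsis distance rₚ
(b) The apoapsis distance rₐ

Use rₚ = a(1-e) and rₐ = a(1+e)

Convert to SI: a = 1 Tm = 1e+12 m.
(a) rₚ = a(1 − e) = 1e+12 · (1 − 0.7) = 1e+12 · 0.3 ≈ 3e+11 m = 300 Gm.
(b) rₐ = a(1 + e) = 1e+12 · (1 + 0.7) = 1e+12 · 1.7 ≈ 1.7e+12 m = 1.7 Tm.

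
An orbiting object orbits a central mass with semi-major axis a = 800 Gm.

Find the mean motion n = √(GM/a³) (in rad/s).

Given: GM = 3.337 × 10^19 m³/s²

Convert to SI: a = 800 Gm = 8e+11 m.
n = √(GM / a³).
n = √(3.337e+19 / (8e+11)³) rad/s ≈ 8.073e-09 rad/s.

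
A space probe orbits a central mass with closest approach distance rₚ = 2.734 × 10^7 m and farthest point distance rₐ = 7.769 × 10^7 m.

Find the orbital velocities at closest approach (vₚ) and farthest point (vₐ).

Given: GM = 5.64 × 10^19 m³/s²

Use the vis-viva equation v² = GM(2/r − 1/a) with a = (rₚ + rₐ)/2 = (2.734e+07 + 7.769e+07)/2 = 5.2515e+07 m.
vₚ = √(GM · (2/rₚ − 1/a)) = √(5.64e+19 · (2/2.734e+07 − 1/5.2515e+07)) m/s ≈ 1.747e+06 m/s = 1747 km/s.
vₐ = √(GM · (2/rₐ − 1/a)) = √(5.64e+19 · (2/7.769e+07 − 1/5.2515e+07)) m/s ≈ 6.148e+05 m/s = 614.8 km/s.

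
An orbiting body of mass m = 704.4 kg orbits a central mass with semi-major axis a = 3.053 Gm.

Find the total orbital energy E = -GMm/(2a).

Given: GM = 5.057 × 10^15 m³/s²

Convert to SI: a = 3.053 Gm = 3.053e+09 m.
E = −GMm / (2a).
E = −5.057e+15 · 704.4 / (2 · 3.053e+09) J ≈ -5.834e+08 J = -583.4 MJ.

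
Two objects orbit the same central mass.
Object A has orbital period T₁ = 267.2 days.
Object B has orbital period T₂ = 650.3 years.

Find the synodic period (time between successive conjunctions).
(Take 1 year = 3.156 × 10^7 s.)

Convert to SI: T₁ = 267.2 days = 2.30861e+07 s; T₂ = 650.3 years = 2.05235e+10 s.
T_syn = |T₁ · T₂ / (T₁ − T₂)|.
T_syn = |2.30861e+07 · 2.05235e+10 / (2.30861e+07 − 2.05235e+10)| s ≈ 2.311e+07 s = 267.5 days.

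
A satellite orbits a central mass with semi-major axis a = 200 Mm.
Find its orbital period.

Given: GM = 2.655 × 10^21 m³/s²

Convert to SI: a = 200 Mm = 2e+08 m.
Kepler's third law: T = 2π √(a³ / GM).
Substituting a = 2e+08 m and GM = 2.655e+21 m³/s²:
T = 2π √((2e+08)³ / 2.655e+21) s
T ≈ 344.9 s = 5.748 minutes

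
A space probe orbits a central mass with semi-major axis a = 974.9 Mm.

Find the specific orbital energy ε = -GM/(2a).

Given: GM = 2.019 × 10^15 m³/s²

Convert to SI: a = 974.9 Mm = 9.749e+08 m.
ε = −GM / (2a).
ε = −2.019e+15 / (2 · 9.749e+08) J/kg ≈ -1.035e+06 J/kg = -1.035 MJ/kg.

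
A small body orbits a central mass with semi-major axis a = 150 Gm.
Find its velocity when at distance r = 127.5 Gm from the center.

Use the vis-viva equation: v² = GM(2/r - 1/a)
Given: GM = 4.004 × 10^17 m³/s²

Convert to SI: a = 150 Gm = 1.5e+11 m; r = 127.5 Gm = 1.275e+11 m.
Vis-viva: v = √(GM · (2/r − 1/a)).
2/r − 1/a = 2/1.275e+11 − 1/1.5e+11 = 9.01961e-12 m⁻¹.
v = √(4.004e+17 · 9.01961e-12) m/s ≈ 1900 m/s = 1.9 km/s.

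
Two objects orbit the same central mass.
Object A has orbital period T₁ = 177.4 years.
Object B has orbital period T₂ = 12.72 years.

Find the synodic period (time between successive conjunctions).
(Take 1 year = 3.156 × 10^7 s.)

Convert to SI: T₁ = 177.4 years = 5.59874e+09 s; T₂ = 12.72 years = 4.01443e+08 s.
T_syn = |T₁ · T₂ / (T₁ − T₂)|.
T_syn = |5.59874e+09 · 4.01443e+08 / (5.59874e+09 − 4.01443e+08)| s ≈ 4.325e+08 s = 13.7 years.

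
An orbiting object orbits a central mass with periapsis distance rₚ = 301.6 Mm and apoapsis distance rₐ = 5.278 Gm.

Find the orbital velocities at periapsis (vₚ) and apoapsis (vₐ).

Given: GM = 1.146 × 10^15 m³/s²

Convert to SI: rₚ = 301.6 Mm = 3.016e+08 m; rₐ = 5.278 Gm = 5.278e+09 m.
Use the vis-viva equation v² = GM(2/r − 1/a) with a = (rₚ + rₐ)/2 = (3.016e+08 + 5.278e+09)/2 = 2.7898e+09 m.
vₚ = √(GM · (2/rₚ − 1/a)) = √(1.146e+15 · (2/3.016e+08 − 1/2.7898e+09)) m/s ≈ 2681 m/s = 2.681 km/s.
vₐ = √(GM · (2/rₐ − 1/a)) = √(1.146e+15 · (2/5.278e+09 − 1/2.7898e+09)) m/s ≈ 153.2 m/s = 153.2 m/s.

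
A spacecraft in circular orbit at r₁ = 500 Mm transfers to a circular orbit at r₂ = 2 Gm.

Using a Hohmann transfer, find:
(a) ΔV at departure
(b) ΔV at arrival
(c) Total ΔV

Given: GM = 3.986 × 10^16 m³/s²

Convert to SI: r₁ = 500 Mm = 5e+08 m; r₂ = 2 Gm = 2e+09 m.
Transfer semi-major axis: a_t = (r₁ + r₂)/2 = (5e+08 + 2e+09)/2 = 1.25e+09 m.
Circular speeds: v₁ = √(GM/r₁) = 8928.61 m/s, v₂ = √(GM/r₂) = 4464.3 m/s.
Transfer speeds (vis-viva v² = GM(2/r − 1/a_t)): v₁ᵗ = 11293.9 m/s, v₂ᵗ = 2823.47 m/s.
(a) ΔV₁ = |v₁ᵗ − v₁| ≈ 2365 m/s = 2.365 km/s.
(b) ΔV₂ = |v₂ − v₂ᵗ| ≈ 1641 m/s = 1.641 km/s.
(c) ΔV_total = ΔV₁ + ΔV₂ ≈ 4006 m/s = 4.006 km/s.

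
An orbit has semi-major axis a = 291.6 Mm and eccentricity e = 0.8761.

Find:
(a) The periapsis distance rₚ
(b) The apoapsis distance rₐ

Convert to SI: a = 291.6 Mm = 2.916e+08 m.
(a) rₚ = a(1 − e) = 2.916e+08 · (1 − 0.8761) = 2.916e+08 · 0.1239 ≈ 3.613e+07 m = 36.13 Mm.
(b) rₐ = a(1 + e) = 2.916e+08 · (1 + 0.8761) = 2.916e+08 · 1.8761 ≈ 5.471e+08 m = 547.1 Mm.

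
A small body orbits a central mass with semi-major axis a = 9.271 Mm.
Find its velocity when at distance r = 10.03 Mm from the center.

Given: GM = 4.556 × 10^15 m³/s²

Convert to SI: a = 9.271 Mm = 9.271e+06 m; r = 10.03 Mm = 1.003e+07 m.
Vis-viva: v = √(GM · (2/r − 1/a)).
2/r − 1/a = 2/1.003e+07 − 1/9.271e+06 = 9.15386e-08 m⁻¹.
v = √(4.556e+15 · 9.15386e-08) m/s ≈ 2.042e+04 m/s = 20.42 km/s.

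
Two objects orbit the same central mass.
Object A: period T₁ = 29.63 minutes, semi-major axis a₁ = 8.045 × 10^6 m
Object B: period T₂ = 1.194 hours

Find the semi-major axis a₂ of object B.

Convert to SI: T₁ = 29.63 minutes = 1777.8 s; T₂ = 1.194 hours = 4298.4 s.
Kepler's third law: (T₁/T₂)² = (a₁/a₂)³ ⇒ a₂ = a₁ · (T₂/T₁)^(2/3).
T₂/T₁ = 4298.4 / 1777.8 = 2.41782.
a₂ = 8.045e+06 · (2.41782)^(2/3) m ≈ 1.449e+07 m = 1.449 × 10^7 m.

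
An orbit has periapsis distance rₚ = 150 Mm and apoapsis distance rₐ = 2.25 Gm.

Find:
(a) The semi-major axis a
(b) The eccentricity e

Convert to SI: rₚ = 150 Mm = 1.5e+08 m; rₐ = 2.25 Gm = 2.25e+09 m.
(a) a = (rₚ + rₐ) / 2 = (1.5e+08 + 2.25e+09) / 2 ≈ 1.2e+09 m = 1.2 Gm.
(b) e = (rₐ − rₚ) / (rₐ + rₚ) = (2.25e+09 − 1.5e+08) / (2.25e+09 + 1.5e+08) ≈ 0.875.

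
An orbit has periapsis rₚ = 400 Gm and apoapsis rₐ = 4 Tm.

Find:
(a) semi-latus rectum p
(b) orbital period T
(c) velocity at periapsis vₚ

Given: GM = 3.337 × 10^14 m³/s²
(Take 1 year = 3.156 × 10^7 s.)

Convert to SI: rₚ = 400 Gm = 4e+11 m; rₐ = 4 Tm = 4e+12 m.
(a) From a = (rₚ + rₐ)/2 = 2.2e+12 m and e = (rₐ − rₚ)/(rₐ + rₚ) = 0.818182, p = a(1 − e²) = 2.2e+12 · (1 − (0.818182)²) ≈ 7.273e+11 m
(b) With a = (rₚ + rₐ)/2 = 2.2e+12 m, T = 2π √(a³/GM) = 2π √((2.2e+12)³/3.337e+14) s ≈ 1.122e+12 s
(c) With a = (rₚ + rₐ)/2 = 2.2e+12 m, vₚ = √(GM (2/rₚ − 1/a)) = √(3.337e+14 · (2/4e+11 − 1/2.2e+12)) m/s ≈ 38.95 m/s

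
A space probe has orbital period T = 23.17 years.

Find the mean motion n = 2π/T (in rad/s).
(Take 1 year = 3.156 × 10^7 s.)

Convert to SI: T = 23.17 years = 7.31245e+08 s.
n = 2π / T.
n = 2π / 7.31245e+08 s ≈ 8.592e-09 rad/s.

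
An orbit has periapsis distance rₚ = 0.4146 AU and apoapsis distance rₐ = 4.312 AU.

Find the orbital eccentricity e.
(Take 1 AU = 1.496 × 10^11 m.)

Convert to SI: rₚ = 0.4146 AU = 6.20242e+10 m; rₐ = 4.312 AU = 6.45075e+11 m.
e = (rₐ − rₚ) / (rₐ + rₚ).
e = (6.45075e+11 − 6.20242e+10) / (6.45075e+11 + 6.20242e+10) = 5.83051e+11 / 7.07099e+11 ≈ 0.8246.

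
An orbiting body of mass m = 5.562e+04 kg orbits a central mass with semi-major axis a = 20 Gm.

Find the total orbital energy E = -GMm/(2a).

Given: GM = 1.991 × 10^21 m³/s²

Convert to SI: a = 20 Gm = 2e+10 m.
E = −GMm / (2a).
E = −1.991e+21 · 5.562e+04 / (2 · 2e+10) J ≈ -2.768e+15 J = -2.768 PJ.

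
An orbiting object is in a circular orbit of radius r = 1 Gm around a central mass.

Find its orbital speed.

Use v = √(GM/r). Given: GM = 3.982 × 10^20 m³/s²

Convert to SI: r = 1 Gm = 1e+09 m.
For a circular orbit, gravity supplies the centripetal force, so v = √(GM / r).
v = √(3.982e+20 / 1e+09) m/s ≈ 6.31e+05 m/s = 631 km/s.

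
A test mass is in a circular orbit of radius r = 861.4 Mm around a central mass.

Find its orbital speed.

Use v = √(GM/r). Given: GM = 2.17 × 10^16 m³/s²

Convert to SI: r = 861.4 Mm = 8.614e+08 m.
For a circular orbit, gravity supplies the centripetal force, so v = √(GM / r).
v = √(2.17e+16 / 8.614e+08) m/s ≈ 5019 m/s = 5.019 km/s.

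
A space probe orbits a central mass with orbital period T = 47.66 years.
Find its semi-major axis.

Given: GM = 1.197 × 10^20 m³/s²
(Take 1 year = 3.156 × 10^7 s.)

Convert to SI: T = 47.66 years = 1.50415e+09 s.
Invert Kepler's third law: a = (GM · T² / (4π²))^(1/3).
Substituting T = 1.50415e+09 s and GM = 1.197e+20 m³/s²:
a = (1.197e+20 · (1.50415e+09)² / (4π²))^(1/3) m
a ≈ 1.9e+12 m = 1.9 × 10^12 m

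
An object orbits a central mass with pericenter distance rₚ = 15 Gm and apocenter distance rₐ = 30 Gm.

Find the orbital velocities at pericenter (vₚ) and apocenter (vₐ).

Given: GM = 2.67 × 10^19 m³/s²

Convert to SI: rₚ = 15 Gm = 1.5e+10 m; rₐ = 30 Gm = 3e+10 m.
Use the vis-viva equation v² = GM(2/r − 1/a) with a = (rₚ + rₐ)/2 = (1.5e+10 + 3e+10)/2 = 2.25e+10 m.
vₚ = √(GM · (2/rₚ − 1/a)) = √(2.67e+19 · (2/1.5e+10 − 1/2.25e+10)) m/s ≈ 4.872e+04 m/s = 48.72 km/s.
vₐ = √(GM · (2/rₐ − 1/a)) = √(2.67e+19 · (2/3e+10 − 1/2.25e+10)) m/s ≈ 2.436e+04 m/s = 24.36 km/s.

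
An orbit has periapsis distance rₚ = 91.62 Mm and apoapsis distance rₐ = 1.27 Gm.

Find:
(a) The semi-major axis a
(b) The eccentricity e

Convert to SI: rₚ = 91.62 Mm = 9.162e+07 m; rₐ = 1.27 Gm = 1.27e+09 m.
(a) a = (rₚ + rₐ) / 2 = (9.162e+07 + 1.27e+09) / 2 ≈ 6.808e+08 m = 680.8 Mm.
(b) e = (rₐ − rₚ) / (rₐ + rₚ) = (1.27e+09 − 9.162e+07) / (1.27e+09 + 9.162e+07) ≈ 0.8654.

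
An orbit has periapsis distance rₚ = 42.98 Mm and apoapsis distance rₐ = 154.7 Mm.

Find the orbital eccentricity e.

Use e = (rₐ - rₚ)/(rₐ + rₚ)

Convert to SI: rₚ = 42.98 Mm = 4.298e+07 m; rₐ = 154.7 Mm = 1.547e+08 m.
e = (rₐ − rₚ) / (rₐ + rₚ).
e = (1.547e+08 − 4.298e+07) / (1.547e+08 + 4.298e+07) = 1.1172e+08 / 1.9768e+08 ≈ 0.5652.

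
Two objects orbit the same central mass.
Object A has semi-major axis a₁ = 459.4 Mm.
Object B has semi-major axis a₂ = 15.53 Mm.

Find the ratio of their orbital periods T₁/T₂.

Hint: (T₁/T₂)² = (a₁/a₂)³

Convert to SI: a₁ = 459.4 Mm = 4.594e+08 m; a₂ = 15.53 Mm = 1.553e+07 m.
From Kepler's third law, (T₁/T₂)² = (a₁/a₂)³, so T₁/T₂ = (a₁/a₂)^(3/2).
a₁/a₂ = 4.594e+08 / 1.553e+07 = 29.5815.
T₁/T₂ = (29.5815)^(3/2) ≈ 160.9.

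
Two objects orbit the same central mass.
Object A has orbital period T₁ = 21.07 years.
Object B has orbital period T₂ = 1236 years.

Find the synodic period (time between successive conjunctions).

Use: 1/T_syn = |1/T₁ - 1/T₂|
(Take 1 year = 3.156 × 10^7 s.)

Convert to SI: T₁ = 21.07 years = 6.64969e+08 s; T₂ = 1236 years = 3.90082e+10 s.
T_syn = |T₁ · T₂ / (T₁ − T₂)|.
T_syn = |6.64969e+08 · 3.90082e+10 / (6.64969e+08 − 3.90082e+10)| s ≈ 6.765e+08 s = 21.44 years.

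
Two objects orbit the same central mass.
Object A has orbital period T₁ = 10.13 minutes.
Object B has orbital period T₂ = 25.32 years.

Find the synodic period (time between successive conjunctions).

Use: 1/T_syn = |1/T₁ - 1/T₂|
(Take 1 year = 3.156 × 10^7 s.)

Convert to SI: T₁ = 10.13 minutes = 607.8 s; T₂ = 25.32 years = 7.99099e+08 s.
T_syn = |T₁ · T₂ / (T₁ − T₂)|.
T_syn = |607.8 · 7.99099e+08 / (607.8 − 7.99099e+08)| s ≈ 607.8 s = 10.13 minutes.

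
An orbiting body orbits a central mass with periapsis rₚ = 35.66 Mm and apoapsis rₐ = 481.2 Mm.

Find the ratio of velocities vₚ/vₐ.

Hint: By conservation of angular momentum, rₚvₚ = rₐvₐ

Convert to SI: rₚ = 35.66 Mm = 3.566e+07 m; rₐ = 481.2 Mm = 4.812e+08 m.
Conservation of angular momentum gives rₚvₚ = rₐvₐ, so vₚ/vₐ = rₐ/rₚ.
vₚ/vₐ = 4.812e+08 / 3.566e+07 ≈ 13.49.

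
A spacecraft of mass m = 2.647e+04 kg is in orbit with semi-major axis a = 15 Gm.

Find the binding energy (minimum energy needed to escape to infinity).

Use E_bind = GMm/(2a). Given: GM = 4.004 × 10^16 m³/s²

Convert to SI: a = 15 Gm = 1.5e+10 m.
Total orbital energy is E = −GMm/(2a); binding energy is E_bind = −E = GMm/(2a).
E_bind = 4.004e+16 · 2.647e+04 / (2 · 1.5e+10) J ≈ 3.533e+10 J = 35.33 GJ.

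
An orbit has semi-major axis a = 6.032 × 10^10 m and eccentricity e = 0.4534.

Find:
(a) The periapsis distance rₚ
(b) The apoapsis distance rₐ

(a) rₚ = a(1 − e) = 6.032e+10 · (1 − 0.4534) = 6.032e+10 · 0.5466 ≈ 3.297e+10 m = 3.297 × 10^10 m.
(b) rₐ = a(1 + e) = 6.032e+10 · (1 + 0.4534) = 6.032e+10 · 1.4534 ≈ 8.767e+10 m = 8.767 × 10^10 m.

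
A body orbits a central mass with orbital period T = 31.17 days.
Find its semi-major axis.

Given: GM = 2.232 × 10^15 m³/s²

Convert to SI: T = 31.17 days = 2.69309e+06 s.
Invert Kepler's third law: a = (GM · T² / (4π²))^(1/3).
Substituting T = 2.69309e+06 s and GM = 2.232e+15 m³/s²:
a = (2.232e+15 · (2.69309e+06)² / (4π²))^(1/3) m
a ≈ 7.429e+08 m = 742.9 Mm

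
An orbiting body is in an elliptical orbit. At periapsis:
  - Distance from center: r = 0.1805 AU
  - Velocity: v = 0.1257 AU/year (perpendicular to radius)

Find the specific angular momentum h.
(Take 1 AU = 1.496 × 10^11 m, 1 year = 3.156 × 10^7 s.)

Convert to SI: r = 0.1805 AU = 2.70028e+10 m; v = 0.1257 AU/year = 595.84 m/s.
With v perpendicular to r, h = r · v.
h = 2.70028e+10 · 595.84 m²/s ≈ 1.609e+13 m²/s.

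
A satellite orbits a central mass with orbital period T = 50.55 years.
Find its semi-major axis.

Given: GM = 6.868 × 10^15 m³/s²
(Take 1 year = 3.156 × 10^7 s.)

Convert to SI: T = 50.55 years = 1.59536e+09 s.
Invert Kepler's third law: a = (GM · T² / (4π²))^(1/3).
Substituting T = 1.59536e+09 s and GM = 6.868e+15 m³/s²:
a = (6.868e+15 · (1.59536e+09)² / (4π²))^(1/3) m
a ≈ 7.622e+10 m = 76.22 Gm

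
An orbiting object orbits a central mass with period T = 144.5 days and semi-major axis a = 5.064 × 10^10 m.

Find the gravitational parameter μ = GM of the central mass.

Convert to SI: T = 144.5 days = 1.24848e+07 s.
GM = 4π² · a³ / T².
GM = 4π² · (5.064e+10)³ / (1.24848e+07)² m³/s² ≈ 3.289e+19 m³/s² = 3.289 × 10^19 m³/s².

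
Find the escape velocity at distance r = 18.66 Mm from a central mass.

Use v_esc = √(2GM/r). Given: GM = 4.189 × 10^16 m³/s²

Convert to SI: r = 18.66 Mm = 1.866e+07 m.
Escape velocity comes from setting total energy to zero: ½v² − GM/r = 0 ⇒ v_esc = √(2GM / r).
v_esc = √(2 · 4.189e+16 / 1.866e+07) m/s ≈ 6.701e+04 m/s = 67.01 km/s.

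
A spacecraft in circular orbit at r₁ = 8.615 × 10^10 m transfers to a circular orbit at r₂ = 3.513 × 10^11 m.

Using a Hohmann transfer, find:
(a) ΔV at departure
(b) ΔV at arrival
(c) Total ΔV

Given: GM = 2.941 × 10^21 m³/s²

Transfer semi-major axis: a_t = (r₁ + r₂)/2 = (8.615e+10 + 3.513e+11)/2 = 2.18725e+11 m.
Circular speeds: v₁ = √(GM/r₁) = 184765 m/s, v₂ = √(GM/r₂) = 91497.3 m/s.
Transfer speeds (vis-viva v² = GM(2/r − 1/a_t)): v₁ᵗ = 234158 m/s, v₂ᵗ = 57423.1 m/s.
(a) ΔV₁ = |v₁ᵗ − v₁| ≈ 4.939e+04 m/s = 49.39 km/s.
(b) ΔV₂ = |v₂ − v₂ᵗ| ≈ 3.407e+04 m/s = 34.07 km/s.
(c) ΔV_total = ΔV₁ + ΔV₂ ≈ 8.347e+04 m/s = 83.47 km/s.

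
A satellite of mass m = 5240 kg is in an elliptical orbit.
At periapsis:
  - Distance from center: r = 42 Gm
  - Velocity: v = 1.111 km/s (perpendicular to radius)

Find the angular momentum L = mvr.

Convert to SI: r = 42 Gm = 4.2e+10 m; v = 1.111 km/s = 1111 m/s.
Since v is perpendicular to r, L = m · v · r.
L = 5240 · 1111 · 4.2e+10 kg·m²/s ≈ 2.445e+17 kg·m²/s.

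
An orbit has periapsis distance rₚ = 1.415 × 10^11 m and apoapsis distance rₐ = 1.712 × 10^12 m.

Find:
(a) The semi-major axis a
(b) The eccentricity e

(a) a = (rₚ + rₐ) / 2 = (1.415e+11 + 1.712e+12) / 2 ≈ 9.268e+11 m = 9.268 × 10^11 m.
(b) e = (rₐ − rₚ) / (rₐ + rₚ) = (1.712e+12 − 1.415e+11) / (1.712e+12 + 1.415e+11) ≈ 0.8473.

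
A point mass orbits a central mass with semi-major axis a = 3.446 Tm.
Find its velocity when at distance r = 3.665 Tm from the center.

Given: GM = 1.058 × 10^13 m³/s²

Convert to SI: a = 3.446 Tm = 3.446e+12 m; r = 3.665 Tm = 3.665e+12 m.
Vis-viva: v = √(GM · (2/r − 1/a)).
2/r − 1/a = 2/3.665e+12 − 1/3.446e+12 = 2.55511e-13 m⁻¹.
v = √(1.058e+13 · 2.55511e-13) m/s ≈ 1.644 m/s = 1.644 m/s.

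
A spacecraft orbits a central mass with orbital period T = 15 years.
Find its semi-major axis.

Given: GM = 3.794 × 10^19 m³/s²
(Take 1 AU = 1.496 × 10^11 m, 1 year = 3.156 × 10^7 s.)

Convert to SI: T = 15 years = 4.734e+08 s.
Invert Kepler's third law: a = (GM · T² / (4π²))^(1/3).
Substituting T = 4.734e+08 s and GM = 3.794e+19 m³/s²:
a = (3.794e+19 · (4.734e+08)² / (4π²))^(1/3) m
a ≈ 5.994e+11 m = 4.007 AU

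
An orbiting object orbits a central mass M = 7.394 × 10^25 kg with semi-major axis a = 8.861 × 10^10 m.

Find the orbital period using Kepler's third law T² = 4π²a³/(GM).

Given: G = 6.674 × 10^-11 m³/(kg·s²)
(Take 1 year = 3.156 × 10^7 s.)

GM = G · M = 6.674e-11 · 7.394e+25 = 4.93476e+15 m³/s².
Kepler's third law: T = 2π √(a³ / GM).
Substituting a = 8.861e+10 m and GM = 4.93476e+15 m³/s²:
T = 2π √((8.861e+10)³ / 4.93476e+15) s
T ≈ 2.359e+09 s = 74.75 years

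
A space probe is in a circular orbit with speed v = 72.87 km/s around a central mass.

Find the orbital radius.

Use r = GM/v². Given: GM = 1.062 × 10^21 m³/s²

Convert to SI: v = 72.87 km/s = 72870 m/s.
For a circular orbit, v² = GM / r, so r = GM / v².
r = 1.062e+21 / (72870)² m ≈ 2e+11 m = 200 Gm.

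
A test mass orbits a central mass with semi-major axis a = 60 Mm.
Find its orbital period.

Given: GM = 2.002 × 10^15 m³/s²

Convert to SI: a = 60 Mm = 6e+07 m.
Kepler's third law: T = 2π √(a³ / GM).
Substituting a = 6e+07 m and GM = 2.002e+15 m³/s²:
T = 2π √((6e+07)³ / 2.002e+15) s
T ≈ 6.526e+04 s = 18.13 hours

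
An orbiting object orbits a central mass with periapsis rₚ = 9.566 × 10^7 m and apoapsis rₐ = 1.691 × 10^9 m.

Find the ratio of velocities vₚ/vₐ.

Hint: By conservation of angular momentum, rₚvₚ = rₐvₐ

Conservation of angular momentum gives rₚvₚ = rₐvₐ, so vₚ/vₐ = rₐ/rₚ.
vₚ/vₐ = 1.691e+09 / 9.566e+07 ≈ 17.68.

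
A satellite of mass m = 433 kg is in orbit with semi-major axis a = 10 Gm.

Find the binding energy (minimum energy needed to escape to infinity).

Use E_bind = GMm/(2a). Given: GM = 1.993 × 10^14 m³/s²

Convert to SI: a = 10 Gm = 1e+10 m.
Total orbital energy is E = −GMm/(2a); binding energy is E_bind = −E = GMm/(2a).
E_bind = 1.993e+14 · 433 / (2 · 1e+10) J ≈ 4.315e+06 J = 4.315 MJ.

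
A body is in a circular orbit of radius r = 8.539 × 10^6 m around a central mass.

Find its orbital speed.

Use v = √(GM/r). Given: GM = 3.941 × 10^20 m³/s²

For a circular orbit, gravity supplies the centripetal force, so v = √(GM / r).
v = √(3.941e+20 / 8.539e+06) m/s ≈ 6.794e+06 m/s = 6794 km/s.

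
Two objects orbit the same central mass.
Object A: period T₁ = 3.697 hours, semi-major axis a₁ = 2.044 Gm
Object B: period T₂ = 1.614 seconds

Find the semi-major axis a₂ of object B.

Convert to SI: T₁ = 3.697 hours = 13309.2 s; a₁ = 2.044 Gm = 2.044e+09 m.
Kepler's third law: (T₁/T₂)² = (a₁/a₂)³ ⇒ a₂ = a₁ · (T₂/T₁)^(2/3).
T₂/T₁ = 1.614 / 13309.2 = 0.000121269.
a₂ = 2.044e+09 · (0.000121269)^(2/3) m ≈ 5.008e+06 m = 5.008 Mm.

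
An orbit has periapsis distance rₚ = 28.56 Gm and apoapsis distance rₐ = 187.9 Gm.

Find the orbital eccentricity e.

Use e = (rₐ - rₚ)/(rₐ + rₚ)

Convert to SI: rₚ = 28.56 Gm = 2.856e+10 m; rₐ = 187.9 Gm = 1.879e+11 m.
e = (rₐ − rₚ) / (rₐ + rₚ).
e = (1.879e+11 − 2.856e+10) / (1.879e+11 + 2.856e+10) = 1.5934e+11 / 2.1646e+11 ≈ 0.7361.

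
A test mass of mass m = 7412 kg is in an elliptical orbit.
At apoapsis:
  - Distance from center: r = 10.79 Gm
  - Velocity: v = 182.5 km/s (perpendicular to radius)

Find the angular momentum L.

Convert to SI: r = 10.79 Gm = 1.079e+10 m; v = 182.5 km/s = 182500 m/s.
Since v is perpendicular to r, L = m · v · r.
L = 7412 · 182500 · 1.079e+10 kg·m²/s ≈ 1.46e+19 kg·m²/s.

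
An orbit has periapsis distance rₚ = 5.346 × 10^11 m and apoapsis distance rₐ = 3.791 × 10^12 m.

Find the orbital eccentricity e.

e = (rₐ − rₚ) / (rₐ + rₚ).
e = (3.791e+12 − 5.346e+11) / (3.791e+12 + 5.346e+11) = 3.2564e+12 / 4.3256e+12 ≈ 0.7528.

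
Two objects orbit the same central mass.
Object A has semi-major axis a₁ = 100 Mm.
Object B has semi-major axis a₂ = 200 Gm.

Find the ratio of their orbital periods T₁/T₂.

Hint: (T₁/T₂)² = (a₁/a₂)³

Convert to SI: a₁ = 100 Mm = 1e+08 m; a₂ = 200 Gm = 2e+11 m.
From Kepler's third law, (T₁/T₂)² = (a₁/a₂)³, so T₁/T₂ = (a₁/a₂)^(3/2).
a₁/a₂ = 1e+08 / 2e+11 = 0.0005.
T₁/T₂ = (0.0005)^(3/2) ≈ 1.118e-05.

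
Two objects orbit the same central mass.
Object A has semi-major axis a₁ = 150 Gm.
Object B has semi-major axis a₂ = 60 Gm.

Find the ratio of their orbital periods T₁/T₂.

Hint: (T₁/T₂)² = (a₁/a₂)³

Convert to SI: a₁ = 150 Gm = 1.5e+11 m; a₂ = 60 Gm = 6e+10 m.
From Kepler's third law, (T₁/T₂)² = (a₁/a₂)³, so T₁/T₂ = (a₁/a₂)^(3/2).
a₁/a₂ = 1.5e+11 / 6e+10 = 2.5.
T₁/T₂ = (2.5)^(3/2) ≈ 3.953.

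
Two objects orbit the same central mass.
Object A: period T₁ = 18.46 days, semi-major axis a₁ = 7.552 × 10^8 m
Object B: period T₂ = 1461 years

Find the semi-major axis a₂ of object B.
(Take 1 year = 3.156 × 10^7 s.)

Convert to SI: T₁ = 18.46 days = 1.59494e+06 s; T₂ = 1461 years = 4.61092e+10 s.
Kepler's third law: (T₁/T₂)² = (a₁/a₂)³ ⇒ a₂ = a₁ · (T₂/T₁)^(2/3).
T₂/T₁ = 4.61092e+10 / 1.59494e+06 = 28909.6.
a₂ = 7.552e+08 · (28909.6)^(2/3) m ≈ 7.114e+11 m = 7.114 × 10^11 m.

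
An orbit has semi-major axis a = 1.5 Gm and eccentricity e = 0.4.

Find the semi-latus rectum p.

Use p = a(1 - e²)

Convert to SI: a = 1.5 Gm = 1.5e+09 m.
p = a (1 − e²).
p = 1.5e+09 · (1 − (0.4)²) = 1.5e+09 · 0.84 ≈ 1.26e+09 m = 1.26 Gm.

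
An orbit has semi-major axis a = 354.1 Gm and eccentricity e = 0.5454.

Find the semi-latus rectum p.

Convert to SI: a = 354.1 Gm = 3.541e+11 m.
p = a (1 − e²).
p = 3.541e+11 · (1 − (0.5454)²) = 3.541e+11 · 0.702539 ≈ 2.488e+11 m = 248.8 Gm.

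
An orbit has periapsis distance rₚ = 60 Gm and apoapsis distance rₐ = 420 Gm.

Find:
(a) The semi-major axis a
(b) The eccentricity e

Convert to SI: rₚ = 60 Gm = 6e+10 m; rₐ = 420 Gm = 4.2e+11 m.
(a) a = (rₚ + rₐ) / 2 = (6e+10 + 4.2e+11) / 2 ≈ 2.4e+11 m = 240 Gm.
(b) e = (rₐ − rₚ) / (rₐ + rₚ) = (4.2e+11 − 6e+10) / (4.2e+11 + 6e+10) ≈ 0.75.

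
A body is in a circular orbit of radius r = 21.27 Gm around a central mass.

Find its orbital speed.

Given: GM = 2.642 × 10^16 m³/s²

Convert to SI: r = 21.27 Gm = 2.127e+10 m.
For a circular orbit, gravity supplies the centripetal force, so v = √(GM / r).
v = √(2.642e+16 / 2.127e+10) m/s ≈ 1115 m/s = 1.115 km/s.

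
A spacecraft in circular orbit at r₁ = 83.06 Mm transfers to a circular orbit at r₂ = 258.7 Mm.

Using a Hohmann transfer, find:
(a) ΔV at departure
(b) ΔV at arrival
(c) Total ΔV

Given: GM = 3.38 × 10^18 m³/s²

Convert to SI: r₁ = 83.06 Mm = 8.306e+07 m; r₂ = 258.7 Mm = 2.587e+08 m.
Transfer semi-major axis: a_t = (r₁ + r₂)/2 = (8.306e+07 + 2.587e+08)/2 = 1.7088e+08 m.
Circular speeds: v₁ = √(GM/r₁) = 201726 m/s, v₂ = √(GM/r₂) = 114304 m/s.
Transfer speeds (vis-viva v² = GM(2/r − 1/a_t)): v₁ᵗ = 248208 m/s, v₂ᵗ = 79691.2 m/s.
(a) ΔV₁ = |v₁ᵗ − v₁| ≈ 4.648e+04 m/s = 46.48 km/s.
(b) ΔV₂ = |v₂ − v₂ᵗ| ≈ 3.461e+04 m/s = 34.61 km/s.
(c) ΔV_total = ΔV₁ + ΔV₂ ≈ 8.109e+04 m/s = 81.09 km/s.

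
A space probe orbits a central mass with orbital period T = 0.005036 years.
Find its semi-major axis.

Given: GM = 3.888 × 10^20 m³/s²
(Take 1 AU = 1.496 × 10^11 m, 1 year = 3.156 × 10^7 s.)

Convert to SI: T = 0.005036 years = 158936 s.
Invert Kepler's third law: a = (GM · T² / (4π²))^(1/3).
Substituting T = 158936 s and GM = 3.888e+20 m³/s²:
a = (3.888e+20 · (158936)² / (4π²))^(1/3) m
a ≈ 6.289e+09 m = 0.04204 AU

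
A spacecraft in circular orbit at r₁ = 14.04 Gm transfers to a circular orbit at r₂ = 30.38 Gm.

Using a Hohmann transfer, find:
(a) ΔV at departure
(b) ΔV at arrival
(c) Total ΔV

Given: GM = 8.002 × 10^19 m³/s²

Convert to SI: r₁ = 14.04 Gm = 1.404e+10 m; r₂ = 30.38 Gm = 3.038e+10 m.
Transfer semi-major axis: a_t = (r₁ + r₂)/2 = (1.404e+10 + 3.038e+10)/2 = 2.221e+10 m.
Circular speeds: v₁ = √(GM/r₁) = 75494.6 m/s, v₂ = √(GM/r₂) = 51322.2 m/s.
Transfer speeds (vis-viva v² = GM(2/r − 1/a_t)): v₁ᵗ = 88294.8 m/s, v₂ᵗ = 40805.1 m/s.
(a) ΔV₁ = |v₁ᵗ − v₁| ≈ 1.28e+04 m/s = 12.8 km/s.
(b) ΔV₂ = |v₂ − v₂ᵗ| ≈ 1.052e+04 m/s = 10.52 km/s.
(c) ΔV_total = ΔV₁ + ΔV₂ ≈ 2.332e+04 m/s = 23.32 km/s.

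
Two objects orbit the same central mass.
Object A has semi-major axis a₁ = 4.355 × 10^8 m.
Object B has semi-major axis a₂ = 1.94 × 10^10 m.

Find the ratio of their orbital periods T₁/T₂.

From Kepler's third law, (T₁/T₂)² = (a₁/a₂)³, so T₁/T₂ = (a₁/a₂)^(3/2).
a₁/a₂ = 4.355e+08 / 1.94e+10 = 0.0224485.
T₁/T₂ = (0.0224485)^(3/2) ≈ 0.003363.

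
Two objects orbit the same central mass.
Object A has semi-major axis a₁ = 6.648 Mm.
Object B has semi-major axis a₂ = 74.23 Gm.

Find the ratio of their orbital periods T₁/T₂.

Convert to SI: a₁ = 6.648 Mm = 6.648e+06 m; a₂ = 74.23 Gm = 7.423e+10 m.
From Kepler's third law, (T₁/T₂)² = (a₁/a₂)³, so T₁/T₂ = (a₁/a₂)^(3/2).
a₁/a₂ = 6.648e+06 / 7.423e+10 = 8.95595e-05.
T₁/T₂ = (8.95595e-05)^(3/2) ≈ 8.476e-07.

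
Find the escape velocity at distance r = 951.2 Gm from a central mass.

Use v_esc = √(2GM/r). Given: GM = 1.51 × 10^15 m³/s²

Convert to SI: r = 951.2 Gm = 9.512e+11 m.
Escape velocity comes from setting total energy to zero: ½v² − GM/r = 0 ⇒ v_esc = √(2GM / r).
v_esc = √(2 · 1.51e+15 / 9.512e+11) m/s ≈ 56.35 m/s = 56.35 m/s.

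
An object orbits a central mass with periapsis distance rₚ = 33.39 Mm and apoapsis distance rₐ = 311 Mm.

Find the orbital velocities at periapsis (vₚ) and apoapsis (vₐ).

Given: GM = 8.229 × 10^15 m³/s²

Convert to SI: rₚ = 33.39 Mm = 3.339e+07 m; rₐ = 311 Mm = 3.11e+08 m.
Use the vis-viva equation v² = GM(2/r − 1/a) with a = (rₚ + rₐ)/2 = (3.339e+07 + 3.11e+08)/2 = 1.72195e+08 m.
vₚ = √(GM · (2/rₚ − 1/a)) = √(8.229e+15 · (2/3.339e+07 − 1/1.72195e+08)) m/s ≈ 2.11e+04 m/s = 21.1 km/s.
vₐ = √(GM · (2/rₐ − 1/a)) = √(8.229e+15 · (2/3.11e+08 − 1/1.72195e+08)) m/s ≈ 2265 m/s = 2.265 km/s.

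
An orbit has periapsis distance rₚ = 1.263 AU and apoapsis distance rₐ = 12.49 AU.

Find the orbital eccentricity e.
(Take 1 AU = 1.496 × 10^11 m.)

Convert to SI: rₚ = 1.263 AU = 1.88945e+11 m; rₐ = 12.49 AU = 1.8685e+12 m.
e = (rₐ − rₚ) / (rₐ + rₚ).
e = (1.8685e+12 − 1.88945e+11) / (1.8685e+12 + 1.88945e+11) = 1.67956e+12 / 2.05745e+12 ≈ 0.8163.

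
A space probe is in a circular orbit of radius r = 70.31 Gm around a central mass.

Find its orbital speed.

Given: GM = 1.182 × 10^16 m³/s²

Convert to SI: r = 70.31 Gm = 7.031e+10 m.
For a circular orbit, gravity supplies the centripetal force, so v = √(GM / r).
v = √(1.182e+16 / 7.031e+10) m/s ≈ 410 m/s = 410 m/s.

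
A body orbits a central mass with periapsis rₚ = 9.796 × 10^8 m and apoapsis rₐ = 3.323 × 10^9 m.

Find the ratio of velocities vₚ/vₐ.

Conservation of angular momentum gives rₚvₚ = rₐvₐ, so vₚ/vₐ = rₐ/rₚ.
vₚ/vₐ = 3.323e+09 / 9.796e+08 ≈ 3.392.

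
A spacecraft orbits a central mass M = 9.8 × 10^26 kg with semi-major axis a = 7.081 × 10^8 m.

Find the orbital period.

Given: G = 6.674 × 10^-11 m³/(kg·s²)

GM = G · M = 6.674e-11 · 9.8e+26 = 6.54052e+16 m³/s².
Kepler's third law: T = 2π √(a³ / GM).
Substituting a = 7.081e+08 m and GM = 6.54052e+16 m³/s²:
T = 2π √((7.081e+08)³ / 6.54052e+16) s
T ≈ 4.629e+05 s = 5.358 days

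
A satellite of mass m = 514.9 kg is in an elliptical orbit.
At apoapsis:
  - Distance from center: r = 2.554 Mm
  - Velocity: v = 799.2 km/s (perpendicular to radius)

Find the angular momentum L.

Convert to SI: r = 2.554 Mm = 2.554e+06 m; v = 799.2 km/s = 799200 m/s.
Since v is perpendicular to r, L = m · v · r.
L = 514.9 · 799200 · 2.554e+06 kg·m²/s ≈ 1.051e+15 kg·m²/s.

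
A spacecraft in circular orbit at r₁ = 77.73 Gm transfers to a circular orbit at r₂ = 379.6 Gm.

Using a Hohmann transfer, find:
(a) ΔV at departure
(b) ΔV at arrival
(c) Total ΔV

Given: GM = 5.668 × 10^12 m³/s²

Convert to SI: r₁ = 77.73 Gm = 7.773e+10 m; r₂ = 379.6 Gm = 3.796e+11 m.
Transfer semi-major axis: a_t = (r₁ + r₂)/2 = (7.773e+10 + 3.796e+11)/2 = 2.28665e+11 m.
Circular speeds: v₁ = √(GM/r₁) = 8.53927 m/s, v₂ = √(GM/r₂) = 3.86413 m/s.
Transfer speeds (vis-viva v² = GM(2/r − 1/a_t)): v₁ᵗ = 11.0023 m/s, v₂ᵗ = 2.25292 m/s.
(a) ΔV₁ = |v₁ᵗ − v₁| ≈ 2.463 m/s = 2.463 m/s.
(b) ΔV₂ = |v₂ − v₂ᵗ| ≈ 1.611 m/s = 1.611 m/s.
(c) ΔV_total = ΔV₁ + ΔV₂ ≈ 4.074 m/s = 4.074 m/s.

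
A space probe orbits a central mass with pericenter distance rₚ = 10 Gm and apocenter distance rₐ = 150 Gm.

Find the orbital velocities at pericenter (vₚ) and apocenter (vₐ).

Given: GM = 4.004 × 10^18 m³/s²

Convert to SI: rₚ = 10 Gm = 1e+10 m; rₐ = 150 Gm = 1.5e+11 m.
Use the vis-viva equation v² = GM(2/r − 1/a) with a = (rₚ + rₐ)/2 = (1e+10 + 1.5e+11)/2 = 8e+10 m.
vₚ = √(GM · (2/rₚ − 1/a)) = √(4.004e+18 · (2/1e+10 − 1/8e+10)) m/s ≈ 2.74e+04 m/s = 27.4 km/s.
vₐ = √(GM · (2/rₐ − 1/a)) = √(4.004e+18 · (2/1.5e+11 − 1/8e+10)) m/s ≈ 1827 m/s = 1.827 km/s.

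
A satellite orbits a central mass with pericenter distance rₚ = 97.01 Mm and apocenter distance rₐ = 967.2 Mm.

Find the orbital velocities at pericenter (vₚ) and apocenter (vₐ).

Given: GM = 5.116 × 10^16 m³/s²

Convert to SI: rₚ = 97.01 Mm = 9.701e+07 m; rₐ = 967.2 Mm = 9.672e+08 m.
Use the vis-viva equation v² = GM(2/r − 1/a) with a = (rₚ + rₐ)/2 = (9.701e+07 + 9.672e+08)/2 = 5.32105e+08 m.
vₚ = √(GM · (2/rₚ − 1/a)) = √(5.116e+16 · (2/9.701e+07 − 1/5.32105e+08)) m/s ≈ 3.096e+04 m/s = 30.96 km/s.
vₐ = √(GM · (2/rₐ − 1/a)) = √(5.116e+16 · (2/9.672e+08 − 1/5.32105e+08)) m/s ≈ 3105 m/s = 3.105 km/s.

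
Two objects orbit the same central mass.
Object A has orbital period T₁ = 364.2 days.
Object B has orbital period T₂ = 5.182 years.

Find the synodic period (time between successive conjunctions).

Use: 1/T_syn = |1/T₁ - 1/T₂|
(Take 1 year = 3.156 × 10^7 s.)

Convert to SI: T₁ = 364.2 days = 3.14669e+07 s; T₂ = 5.182 years = 1.63544e+08 s.
T_syn = |T₁ · T₂ / (T₁ − T₂)|.
T_syn = |3.14669e+07 · 1.63544e+08 / (3.14669e+07 − 1.63544e+08)| s ≈ 3.896e+07 s = 1.235 years.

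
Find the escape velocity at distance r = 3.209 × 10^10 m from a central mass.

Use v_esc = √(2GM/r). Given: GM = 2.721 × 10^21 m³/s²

Escape velocity comes from setting total energy to zero: ½v² − GM/r = 0 ⇒ v_esc = √(2GM / r).
v_esc = √(2 · 2.721e+21 / 3.209e+10) m/s ≈ 4.118e+05 m/s = 411.8 km/s.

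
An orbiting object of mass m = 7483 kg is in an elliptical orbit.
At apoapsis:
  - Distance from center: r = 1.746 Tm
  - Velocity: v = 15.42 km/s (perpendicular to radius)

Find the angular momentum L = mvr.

Convert to SI: r = 1.746 Tm = 1.746e+12 m; v = 15.42 km/s = 15420 m/s.
Since v is perpendicular to r, L = m · v · r.
L = 7483 · 15420 · 1.746e+12 kg·m²/s ≈ 2.015e+20 kg·m²/s.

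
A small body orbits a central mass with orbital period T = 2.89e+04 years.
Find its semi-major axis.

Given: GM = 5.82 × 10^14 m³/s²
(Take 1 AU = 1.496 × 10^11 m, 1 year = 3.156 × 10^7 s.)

Convert to SI: T = 2.89e+04 years = 9.12084e+11 s.
Invert Kepler's third law: a = (GM · T² / (4π²))^(1/3).
Substituting T = 9.12084e+11 s and GM = 5.82e+14 m³/s²:
a = (5.82e+14 · (9.12084e+11)² / (4π²))^(1/3) m
a ≈ 2.306e+12 m = 15.42 AU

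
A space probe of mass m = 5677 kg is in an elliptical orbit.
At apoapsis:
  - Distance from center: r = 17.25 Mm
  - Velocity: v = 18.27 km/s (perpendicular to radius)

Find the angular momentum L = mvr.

Convert to SI: r = 17.25 Mm = 1.725e+07 m; v = 18.27 km/s = 18270 m/s.
Since v is perpendicular to r, L = m · v · r.
L = 5677 · 18270 · 1.725e+07 kg·m²/s ≈ 1.789e+15 kg·m²/s.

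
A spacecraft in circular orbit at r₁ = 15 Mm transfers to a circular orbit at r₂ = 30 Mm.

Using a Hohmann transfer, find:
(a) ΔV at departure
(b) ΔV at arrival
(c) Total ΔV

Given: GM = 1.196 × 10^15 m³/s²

Convert to SI: r₁ = 15 Mm = 1.5e+07 m; r₂ = 30 Mm = 3e+07 m.
Transfer semi-major axis: a_t = (r₁ + r₂)/2 = (1.5e+07 + 3e+07)/2 = 2.25e+07 m.
Circular speeds: v₁ = √(GM/r₁) = 8929.35 m/s, v₂ = √(GM/r₂) = 6314.01 m/s.
Transfer speeds (vis-viva v² = GM(2/r − 1/a_t)): v₁ᵗ = 10310.7 m/s, v₂ᵗ = 5155.36 m/s.
(a) ΔV₁ = |v₁ᵗ − v₁| ≈ 1381 m/s = 1.381 km/s.
(b) ΔV₂ = |v₂ − v₂ᵗ| ≈ 1159 m/s = 1.159 km/s.
(c) ΔV_total = ΔV₁ + ΔV₂ ≈ 2540 m/s = 2.54 km/s.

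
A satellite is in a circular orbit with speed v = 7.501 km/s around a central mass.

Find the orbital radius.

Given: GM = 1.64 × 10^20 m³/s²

Convert to SI: v = 7.501 km/s = 7501 m/s.
For a circular orbit, v² = GM / r, so r = GM / v².
r = 1.64e+20 / (7501)² m ≈ 2.915e+12 m = 2.915 × 10^12 m.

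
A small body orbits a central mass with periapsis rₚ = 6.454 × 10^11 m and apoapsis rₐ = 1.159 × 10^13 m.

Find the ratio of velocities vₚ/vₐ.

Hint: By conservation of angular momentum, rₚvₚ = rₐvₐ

Conservation of angular momentum gives rₚvₚ = rₐvₐ, so vₚ/vₐ = rₐ/rₚ.
vₚ/vₐ = 1.159e+13 / 6.454e+11 ≈ 17.96.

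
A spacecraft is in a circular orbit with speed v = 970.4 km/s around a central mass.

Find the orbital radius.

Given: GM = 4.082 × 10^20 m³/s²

Convert to SI: v = 970.4 km/s = 970400 m/s.
For a circular orbit, v² = GM / r, so r = GM / v².
r = 4.082e+20 / (970400)² m ≈ 4.335e+08 m = 433.5 Mm.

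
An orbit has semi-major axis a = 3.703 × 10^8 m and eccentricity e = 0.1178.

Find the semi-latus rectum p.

p = a (1 − e²).
p = 3.703e+08 · (1 − (0.1178)²) = 3.703e+08 · 0.986123 ≈ 3.652e+08 m = 3.652 × 10^8 m.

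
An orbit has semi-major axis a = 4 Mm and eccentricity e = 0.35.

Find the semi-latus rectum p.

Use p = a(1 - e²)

Convert to SI: a = 4 Mm = 4e+06 m.
p = a (1 − e²).
p = 4e+06 · (1 − (0.35)²) = 4e+06 · 0.8775 ≈ 3.51e+06 m = 3.51 Mm.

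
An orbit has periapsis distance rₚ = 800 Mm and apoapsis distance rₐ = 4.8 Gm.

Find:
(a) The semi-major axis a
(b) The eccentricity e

Convert to SI: rₚ = 800 Mm = 8e+08 m; rₐ = 4.8 Gm = 4.8e+09 m.
(a) a = (rₚ + rₐ) / 2 = (8e+08 + 4.8e+09) / 2 ≈ 2.8e+09 m = 2.8 Gm.
(b) e = (rₐ − rₚ) / (rₐ + rₚ) = (4.8e+09 − 8e+08) / (4.8e+09 + 8e+08) ≈ 0.7143.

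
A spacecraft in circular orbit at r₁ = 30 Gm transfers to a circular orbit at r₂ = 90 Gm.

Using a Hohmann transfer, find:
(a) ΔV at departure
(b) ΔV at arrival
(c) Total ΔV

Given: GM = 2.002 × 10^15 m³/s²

Convert to SI: r₁ = 30 Gm = 3e+10 m; r₂ = 90 Gm = 9e+10 m.
Transfer semi-major axis: a_t = (r₁ + r₂)/2 = (3e+10 + 9e+10)/2 = 6e+10 m.
Circular speeds: v₁ = √(GM/r₁) = 258.328 m/s, v₂ = √(GM/r₂) = 149.146 m/s.
Transfer speeds (vis-viva v² = GM(2/r − 1/a_t)): v₁ᵗ = 316.386 m/s, v₂ᵗ = 105.462 m/s.
(a) ΔV₁ = |v₁ᵗ − v₁| ≈ 58.06 m/s = 58.06 m/s.
(b) ΔV₂ = |v₂ − v₂ᵗ| ≈ 43.68 m/s = 43.68 m/s.
(c) ΔV_total = ΔV₁ + ΔV₂ ≈ 101.7 m/s = 101.7 m/s.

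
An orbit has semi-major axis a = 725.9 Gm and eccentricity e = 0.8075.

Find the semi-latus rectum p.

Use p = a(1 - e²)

Convert to SI: a = 725.9 Gm = 7.259e+11 m.
p = a (1 − e²).
p = 7.259e+11 · (1 − (0.8075)²) = 7.259e+11 · 0.347944 ≈ 2.526e+11 m = 252.6 Gm.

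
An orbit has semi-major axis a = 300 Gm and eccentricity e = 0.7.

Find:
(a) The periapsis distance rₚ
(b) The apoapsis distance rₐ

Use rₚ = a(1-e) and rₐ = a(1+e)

Convert to SI: a = 300 Gm = 3e+11 m.
(a) rₚ = a(1 − e) = 3e+11 · (1 − 0.7) = 3e+11 · 0.3 ≈ 9e+10 m = 90 Gm.
(b) rₐ = a(1 + e) = 3e+11 · (1 + 0.7) = 3e+11 · 1.7 ≈ 5.1e+11 m = 510 Gm.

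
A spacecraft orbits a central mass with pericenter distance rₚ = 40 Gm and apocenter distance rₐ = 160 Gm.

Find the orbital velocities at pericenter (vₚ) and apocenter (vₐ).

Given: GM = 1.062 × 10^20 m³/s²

Convert to SI: rₚ = 40 Gm = 4e+10 m; rₐ = 160 Gm = 1.6e+11 m.
Use the vis-viva equation v² = GM(2/r − 1/a) with a = (rₚ + rₐ)/2 = (4e+10 + 1.6e+11)/2 = 1e+11 m.
vₚ = √(GM · (2/rₚ − 1/a)) = √(1.062e+20 · (2/4e+10 − 1/1e+11)) m/s ≈ 6.518e+04 m/s = 65.18 km/s.
vₐ = √(GM · (2/rₐ − 1/a)) = √(1.062e+20 · (2/1.6e+11 − 1/1e+11)) m/s ≈ 1.629e+04 m/s = 16.29 km/s.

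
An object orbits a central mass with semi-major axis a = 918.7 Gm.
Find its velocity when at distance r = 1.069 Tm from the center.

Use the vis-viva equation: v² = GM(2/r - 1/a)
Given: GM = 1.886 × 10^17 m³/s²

Convert to SI: a = 918.7 Gm = 9.187e+11 m; r = 1.069 Tm = 1.069e+12 m.
Vis-viva: v = √(GM · (2/r − 1/a)).
2/r − 1/a = 2/1.069e+12 − 1/9.187e+11 = 7.82413e-13 m⁻¹.
v = √(1.886e+17 · 7.82413e-13) m/s ≈ 384.1 m/s = 384.1 m/s.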